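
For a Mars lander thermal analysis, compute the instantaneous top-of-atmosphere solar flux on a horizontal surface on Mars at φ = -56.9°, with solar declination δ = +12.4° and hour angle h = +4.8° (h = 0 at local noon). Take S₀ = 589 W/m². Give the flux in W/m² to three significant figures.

cos θ_z = sin φ sin δ + cos φ cos δ cos h = -0.179888 + 0.531492 = 0.351604.
Flux = S₀ · cos θ_z = 589 × 0.351604 = 207.1 W/m².

207 W/m²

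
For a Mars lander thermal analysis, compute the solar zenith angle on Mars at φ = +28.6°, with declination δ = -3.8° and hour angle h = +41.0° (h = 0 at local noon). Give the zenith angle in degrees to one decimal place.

θ_z = 51.0°

cos θ_z = sin φ sin δ + cos φ cos δ cos h = -0.031725 + 0.661165 = 0.629440.
θ_z = arccos(0.629440) = 51.0°.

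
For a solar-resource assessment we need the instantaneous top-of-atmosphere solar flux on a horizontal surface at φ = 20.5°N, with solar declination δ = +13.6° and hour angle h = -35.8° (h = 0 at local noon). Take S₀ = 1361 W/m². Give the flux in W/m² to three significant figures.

cos θ_z = sin φ sin δ + cos φ cos δ cos h = 0.082349 + 0.738400 = 0.820749.
Flux = S₀ · cos θ_z = 1361 × 0.820749 = 1117 W/m².

1.12e+03 W/m²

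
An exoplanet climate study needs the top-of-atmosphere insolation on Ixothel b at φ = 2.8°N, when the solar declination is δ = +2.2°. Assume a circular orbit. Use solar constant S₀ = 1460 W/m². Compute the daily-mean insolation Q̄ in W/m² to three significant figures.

Q̄ ≈ 465 W/m²

cos H₀ = −tan(+2.8°) tan(+2.200°) = -0.0019, H₀ = 1.5727 rad.
Bracket: H₀ sin φ sin δ + cos φ cos δ sin H₀ = 1.5727×0.04885×0.03839 + 0.99881×0.99926×1.00000 = 0.002949 + 0.998071 = 1.001020.
Q̄ = (S₀/π) × [bracket] = (1460/π) × 1.001020 = 465.2 W/m².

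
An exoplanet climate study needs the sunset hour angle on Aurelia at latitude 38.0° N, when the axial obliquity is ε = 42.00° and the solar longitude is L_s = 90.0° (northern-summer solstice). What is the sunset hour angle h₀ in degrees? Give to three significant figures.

Solar declination: sin δ = sin ε · sin L_s = sin 42.00° × sin 90.0° = 0.66913, so δ = +42.000°.
cos h₀ = −tan ϕ · tan δ = −tan(+38.0°) × tan(+42.000°) = -0.7035, so h₀ = 2.3511 rad = 134.71°.

h₀ = 135°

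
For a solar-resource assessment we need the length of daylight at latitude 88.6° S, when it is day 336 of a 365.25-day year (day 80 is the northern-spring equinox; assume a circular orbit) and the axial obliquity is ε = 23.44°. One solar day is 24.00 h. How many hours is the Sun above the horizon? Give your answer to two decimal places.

24.00 h

Solar longitude: L_s = 360° × (336 − 80)/365.25 = 252.320°.
sin δ = sin 23.44° × sin 252.320° = -0.37900, so δ = -22.272°.
Sunrise equation: cos h₀ = −tan ϕ · tan δ = -16.7579 ≤ −1, so the Sun never sets (polar day) and h₀ = π.
Daylight = 2h₀/(2π) × 24.00 h = (3.1416/π) × 24.00 = 24.00 h.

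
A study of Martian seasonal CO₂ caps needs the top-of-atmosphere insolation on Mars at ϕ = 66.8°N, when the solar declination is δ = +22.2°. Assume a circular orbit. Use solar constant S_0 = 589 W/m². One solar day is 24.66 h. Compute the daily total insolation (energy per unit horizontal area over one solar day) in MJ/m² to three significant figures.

cos h₀ = −tan(+66.8°) tan(+22.200°) = -0.9522, h₀ = 2.8310 rad.
Bracket: h₀ sin ϕ sin δ + cos ϕ cos δ sin h₀ = 2.8310×0.91914×0.37784 + 0.39394×0.92587×0.30563 = 0.983172 + 0.111475 = 1.094647.
Q̄ = (S_0/π) × [bracket] = (589/π) × 1.094647 = 205.23 W/m².
Daily total = Q̄ × 24.66 h × 3600 s/h = 205.23 × 24.66 × 3600 / 10⁶ = 18.22 MJ/m².

18.2 MJ/m²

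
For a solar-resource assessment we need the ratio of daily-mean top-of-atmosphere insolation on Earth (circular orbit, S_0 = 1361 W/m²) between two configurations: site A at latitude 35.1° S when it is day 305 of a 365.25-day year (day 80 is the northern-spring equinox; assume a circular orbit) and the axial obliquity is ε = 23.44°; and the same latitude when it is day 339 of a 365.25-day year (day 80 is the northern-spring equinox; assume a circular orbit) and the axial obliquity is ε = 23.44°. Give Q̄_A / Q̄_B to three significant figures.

— Configuration A (ϕ=-35.1°):
Solar longitude: L_s = 360° × (305 − 80)/365.25 = 221.766°.
sin δ = sin 23.44° × sin 221.766° = -0.26496, so δ = -15.365°.
cos h₀ = −tan(-35.1°) tan(-15.365°) = -0.1931, h₀ = 1.7651 rad.
Bracket: h₀ sin ϕ sin δ + cos ϕ cos δ sin h₀ = 1.7651×-0.57501×-0.26496 + 0.81815×0.96426×0.98117 = 0.268921 + 0.774054 = 1.042975.
Q̄ = (S_0/π) × [bracket] = (1361/π) × 1.042975 = 451.84 W/m².
— Configuration B (ϕ=-35.1°):
Solar longitude: L_s = 360° × (339 − 80)/365.25 = 255.277°.
sin δ = sin 23.44° × sin 255.277° = -0.38473, so δ = -22.627°.
cos h₀ = −tan(-35.1°) tan(-22.627°) = -0.2929, h₀ = 1.8681 rad.
Bracket: h₀ sin ϕ sin δ + cos ϕ cos δ sin h₀ = 1.8681×-0.57501×-0.38473 + 0.81815×0.92303×0.95613 = 0.413268 + 0.722047 = 1.135315.
Q̄ = (S_0/π) × [bracket] = (1361/π) × 1.135315 = 491.84 W/m².
Ratio Q̄_A / Q̄_B = 451.84 / 491.84 = 0.9187.

Q̄_A / Q̄_B ≈ 0.919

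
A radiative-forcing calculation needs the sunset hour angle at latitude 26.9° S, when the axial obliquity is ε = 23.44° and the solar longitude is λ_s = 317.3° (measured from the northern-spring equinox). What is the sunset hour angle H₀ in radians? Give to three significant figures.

H₀ = 1.71 rad

Solar declination: sin δ = sin ε · sin λ_s = sin 23.44° × sin 317.3° = -0.26976, so δ = -15.650°.
cos H₀ = −tan φ · tan δ = −tan(-26.9°) × tan(-15.650°) = -0.1421, so H₀ = 1.7134 rad = 98.17°.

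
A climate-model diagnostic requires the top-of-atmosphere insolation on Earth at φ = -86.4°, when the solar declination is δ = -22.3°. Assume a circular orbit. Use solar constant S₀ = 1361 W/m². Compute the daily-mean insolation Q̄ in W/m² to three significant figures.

cos H₀ = −tan(-86.4°) tan(-22.300°) = -6.5188 ≤ −1 ⇒ polar day, H₀ = π.
Bracket: H₀ sin φ sin δ + cos φ cos δ sin H₀ = 3.1416×-0.99803×-0.37946 + 0.06279×0.92521×0.00000 = 1.189763 + 0.000000 = 1.189763.
Q̄ = (S₀/π) × [bracket] = (1361/π) × 1.189763 = 515.4 W/m².

Q̄ ≈ 515 W/m²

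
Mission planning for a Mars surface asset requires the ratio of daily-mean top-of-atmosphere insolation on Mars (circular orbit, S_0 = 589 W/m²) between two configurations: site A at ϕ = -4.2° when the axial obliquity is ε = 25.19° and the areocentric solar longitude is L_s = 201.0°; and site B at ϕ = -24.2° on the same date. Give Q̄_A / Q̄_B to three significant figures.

Q̄_A / Q̄_B ≈ 1.00

— Configuration A (ϕ=-4.2°):
sin δ = sin 25.19° × sin 201.0° = -0.15253, so δ = -8.774°.
cos h₀ = −tan(-4.2°) tan(-8.774°) = -0.0113, h₀ = 1.5821 rad.
Bracket: h₀ sin ϕ sin δ + cos ϕ cos δ sin h₀ = 1.5821×-0.07324×-0.15253 + 0.99731×0.98830×0.99994 = 0.017674 + 0.985582 = 1.003256.
Q̄ = (S_0/π) × [bracket] = (589/π) × 1.003256 = 188.09 W/m².
— Configuration B (ϕ=-24.2°):
cos h₀ = −tan(-24.2°) tan(-8.774°) = -0.0694, h₀ = 1.6402 rad.
Bracket: h₀ sin ϕ sin δ + cos ϕ cos δ sin h₀ = 1.6402×-0.40992×-0.15253 + 0.91212×0.98830×0.99759 = 0.102554 + 0.899276 = 1.001830.
Q̄ = (S_0/π) × [bracket] = (589/π) × 1.001830 = 187.83 W/m².
Ratio Q̄_A / Q̄_B = 188.09 / 187.83 = 1.001.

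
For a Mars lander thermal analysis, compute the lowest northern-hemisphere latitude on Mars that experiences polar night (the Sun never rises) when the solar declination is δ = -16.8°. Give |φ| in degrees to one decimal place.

|φ| = 73.2°

Polar night requires cos H₀ = −tan φ tan δ ≥ 1, i.e. tan φ tan δ ≤ −1.
The boundary is |tan φ| · |tan δ| = 1, so |φ| = 90° − |δ| = 90° − 16.8° = 73.2° in the northern hemisphere.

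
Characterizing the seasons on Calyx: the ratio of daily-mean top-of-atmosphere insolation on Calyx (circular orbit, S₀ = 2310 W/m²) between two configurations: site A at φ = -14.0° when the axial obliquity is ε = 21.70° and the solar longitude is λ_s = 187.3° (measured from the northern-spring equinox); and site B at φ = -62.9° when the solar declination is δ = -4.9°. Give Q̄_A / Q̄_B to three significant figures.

— Configuration A (φ=-14.0°):
Solar declination: sin δ = sin ε · sin λ_s = sin 21.70° × sin 187.3° = -0.04698, so δ = -2.693°.
cos H₀ = −tan(-14.0°) tan(-2.693°) = -0.0117, H₀ = 1.5825 rad.
Bracket: H₀ sin φ sin δ + cos φ cos δ sin H₀ = 1.5825×-0.24192×-0.04698 + 0.97030×0.99890×0.99993 = 0.017986 + 0.969165 = 0.987151.
Q̄ = (S₀/π) × [bracket] = (2310/π) × 0.987151 = 725.85 W/m².
— Configuration B (φ=-62.9°):
cos H₀ = −tan(-62.9°) tan(-4.900°) = -0.1675, H₀ = 1.7391 rad.
Bracket: H₀ sin φ sin δ + cos φ cos δ sin H₀ = 1.7391×-0.89021×-0.08542 + 0.45554×0.99635×0.98587 = 0.132244 + 0.447464 = 0.579708.
Q̄ = (S₀/π) × [bracket] = (2310/π) × 0.579708 = 426.26 W/m².
Ratio Q̄_A / Q̄_B = 725.85 / 426.26 = 1.703.

Q̄_A / Q̄_B ≈ 1.70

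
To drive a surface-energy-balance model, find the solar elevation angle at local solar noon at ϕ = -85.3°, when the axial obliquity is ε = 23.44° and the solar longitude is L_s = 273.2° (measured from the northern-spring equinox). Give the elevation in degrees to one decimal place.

Solar declination: sin δ = sin ε · sin L_s = sin 23.44° × sin 273.2° = -0.39717, so δ = -23.401°.
At local noon the hour angle is zero, so the zenith angle equals |ϕ − δ| = |-85.3° − (-23.401°)| = 61.899°.
Elevation = 90° − 61.899° = 28.1°.

28.1°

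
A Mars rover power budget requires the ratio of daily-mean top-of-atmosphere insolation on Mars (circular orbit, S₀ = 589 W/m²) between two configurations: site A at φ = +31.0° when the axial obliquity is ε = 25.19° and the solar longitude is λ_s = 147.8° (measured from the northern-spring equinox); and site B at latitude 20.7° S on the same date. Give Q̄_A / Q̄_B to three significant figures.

— Configuration A (φ=+31.0°):
Solar declination: sin δ = sin ε · sin λ_s = sin 25.19° × sin 147.8° = 0.22680, so δ = +13.109°.
cos H₀ = −tan(+31.0°) tan(+13.109°) = -0.1399, H₀ = 1.7112 rad.
Bracket: H₀ sin φ sin δ + cos φ cos δ sin H₀ = 1.7112×0.51504×0.22680 + 0.85717×0.97394×0.99016 = 0.199887 + 0.826617 = 1.026504.
Q̄ = (S₀/π) × [bracket] = (589/π) × 1.026504 = 192.45 W/m².
— Configuration B (φ=-20.7°):
cos H₀ = −tan(-20.7°) tan(+13.109°) = 0.0880, H₀ = 1.4827 rad.
Bracket: H₀ sin φ sin δ + cos φ cos δ sin H₀ = 1.4827×-0.35347×0.22680 + 0.93544×0.97394×0.99612 = -0.118864 + 0.907528 = 0.788664.
Q̄ = (S₀/π) × [bracket] = (589/π) × 0.788664 = 147.86 W/m².
Ratio Q̄_A / Q̄_B = 192.45 / 147.86 = 1.302.

Q̄_A / Q̄_B ≈ 1.30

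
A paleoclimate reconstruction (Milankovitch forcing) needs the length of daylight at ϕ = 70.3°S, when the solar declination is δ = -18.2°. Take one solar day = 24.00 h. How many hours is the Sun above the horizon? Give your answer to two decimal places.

cos h₀ = −tan ϕ · tan δ = −tan(-70.3°) × tan(-18.200°) = -0.9183, so h₀ = 2.7345 rad = 156.67°.
Daylight = 2h₀/(2π) × 24.00 h = (2.7345/π) × 24.00 = 20.89 h.

20.89 h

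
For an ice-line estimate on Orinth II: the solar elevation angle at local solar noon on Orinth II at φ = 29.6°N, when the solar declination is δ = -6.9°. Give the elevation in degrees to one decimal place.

53.5°

At local noon the hour angle is zero, so the zenith angle equals |φ − δ| = |+29.6° − (-6.900°)| = 36.500°.
Elevation = 90° − 36.500° = 53.5°.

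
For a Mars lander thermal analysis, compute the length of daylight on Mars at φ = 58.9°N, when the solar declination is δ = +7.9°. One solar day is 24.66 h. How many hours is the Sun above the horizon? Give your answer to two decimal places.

cos H₀ = −tan φ · tan δ = −tan(+58.9°) × tan(+7.900°) = -0.2300, so H₀ = 1.8029 rad = 103.30°.
Daylight = 2H₀/(2π) × 24.66 h = (1.8029/π) × 24.66 = 14.15 h.

14.15 h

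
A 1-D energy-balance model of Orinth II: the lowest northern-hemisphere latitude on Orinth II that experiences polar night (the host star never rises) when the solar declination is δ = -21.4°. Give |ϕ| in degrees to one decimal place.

Polar night requires cos h₀ = −tan ϕ tan δ ≥ 1, i.e. tan ϕ tan δ ≤ −1.
The boundary is |tan ϕ| · |tan δ| = 1, so |ϕ| = 90° − |δ| = 90° − 21.4° = 68.6° in the northern hemisphere.

|ϕ| = 68.6°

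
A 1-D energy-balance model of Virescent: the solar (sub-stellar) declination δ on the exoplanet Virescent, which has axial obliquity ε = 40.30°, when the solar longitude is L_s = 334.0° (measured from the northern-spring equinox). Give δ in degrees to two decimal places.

δ = -16.47°

sin δ = sin ε · sin L_s = sin 40.30° × sin 334.0° = -0.283534.
δ = arcsin(-0.283534) = -16.47°.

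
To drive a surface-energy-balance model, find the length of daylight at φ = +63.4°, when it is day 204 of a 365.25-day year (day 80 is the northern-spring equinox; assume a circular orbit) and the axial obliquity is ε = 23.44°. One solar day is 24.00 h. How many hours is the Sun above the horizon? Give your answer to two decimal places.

Solar longitude: λ_s = 360° × (204 − 80)/365.25 = 122.218°.
sin δ = sin 23.44° × sin 122.218° = 0.33654, so δ = +19.666°.
cos H₀ = −tan φ · tan δ = −tan(+63.4°) × tan(+19.666°) = -0.7137, so H₀ = 2.3655 rad = 135.54°.
Daylight = 2H₀/(2π) × 24.00 h = (2.3655/π) × 24.00 = 18.07 h.

18.07 h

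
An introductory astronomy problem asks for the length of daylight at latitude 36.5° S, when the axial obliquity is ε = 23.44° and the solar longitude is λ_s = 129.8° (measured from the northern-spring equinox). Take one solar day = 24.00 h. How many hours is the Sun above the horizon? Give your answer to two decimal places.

Solar declination: sin δ = sin ε · sin λ_s = sin 23.44° × sin 129.8° = 0.30561, so δ = +17.795°.
cos H₀ = −tan φ · tan δ = −tan(-36.5°) × tan(+17.795°) = 0.2375, so H₀ = 1.3310 rad = 76.26°.
Daylight = 2H₀/(2π) × 24.00 h = (1.3310/π) × 24.00 = 10.17 h.

10.17 h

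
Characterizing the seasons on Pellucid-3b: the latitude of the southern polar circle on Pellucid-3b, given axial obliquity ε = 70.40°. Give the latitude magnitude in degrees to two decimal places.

The polar circle is the lowest latitude that experiences at least one full rotation of continuous darkness at the northern-summer solstice; it lies at |φ| = 90° − ε = 90° − 70.40° = 19.60°.

19.60°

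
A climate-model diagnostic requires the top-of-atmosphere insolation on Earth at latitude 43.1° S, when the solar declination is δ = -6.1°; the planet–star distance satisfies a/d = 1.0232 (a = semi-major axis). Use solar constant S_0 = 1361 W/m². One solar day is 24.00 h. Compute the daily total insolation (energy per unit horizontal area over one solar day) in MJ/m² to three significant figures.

cos h₀ = −tan(-43.1°) tan(-6.100°) = -0.1000, h₀ = 1.6710 rad.
Bracket: h₀ sin ϕ sin δ + cos ϕ cos δ sin h₀ = 1.6710×-0.68327×-0.10626 + 0.73016×0.99434×0.99499 = 0.121322 + 0.722390 = 0.843712.
Inverse-square distance factor (a/d)² = 1.0232² = 1.046938.
Q̄ = (S_0/π) × 1.046938 × [bracket] = (1361/π) × 1.046938 × 0.843712 = 382.67 W/m².
Daily total = Q̄ × 24.00 h × 3600 s/h = 382.67 × 24.00 × 3600 / 10⁶ = 33.06 MJ/m².

33.1 MJ/m²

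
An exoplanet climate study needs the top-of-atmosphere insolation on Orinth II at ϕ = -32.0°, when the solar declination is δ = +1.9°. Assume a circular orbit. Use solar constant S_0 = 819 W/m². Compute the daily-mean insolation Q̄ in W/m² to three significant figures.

Q̄ ≈ 214 W/m²

cos h₀ = −tan(-32.0°) tan(+1.900°) = 0.0207, h₀ = 1.5501 rad.
Bracket: h₀ sin ϕ sin δ + cos ϕ cos δ sin h₀ = 1.5501×-0.52992×0.03316 + 0.84805×0.99945×0.99979 = -0.027239 + 0.847406 = 0.820167.
Q̄ = (S_0/π) × [bracket] = (819/π) × 0.820167 = 213.8 W/m².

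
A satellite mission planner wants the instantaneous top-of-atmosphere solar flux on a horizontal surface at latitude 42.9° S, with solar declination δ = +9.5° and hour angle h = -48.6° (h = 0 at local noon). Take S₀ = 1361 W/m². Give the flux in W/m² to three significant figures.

cos θ_z = sin φ sin δ + cos φ cos δ cos h = -0.112351 + 0.477796 = 0.365445.
Flux = S₀ · cos θ_z = 1361 × 0.365445 = 497.4 W/m².

497 W/m²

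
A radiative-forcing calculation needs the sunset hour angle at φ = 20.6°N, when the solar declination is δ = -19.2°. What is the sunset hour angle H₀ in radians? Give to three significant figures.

cos H₀ = −tan φ · tan δ = −tan(+20.6°) × tan(-19.200°) = 0.1309, so H₀ = 1.4395 rad = 82.48°.

H₀ = 1.44 rad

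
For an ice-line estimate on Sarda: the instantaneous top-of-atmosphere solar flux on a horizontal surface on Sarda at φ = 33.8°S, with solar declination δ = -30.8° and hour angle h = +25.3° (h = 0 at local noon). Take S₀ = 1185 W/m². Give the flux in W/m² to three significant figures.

1.10e+03 W/m²

cos θ_z = sin φ sin δ + cos φ cos δ cos h = 0.284847 + 0.645318 = 0.930165.
Flux = S₀ · cos θ_z = 1185 × 0.930165 = 1102 W/m².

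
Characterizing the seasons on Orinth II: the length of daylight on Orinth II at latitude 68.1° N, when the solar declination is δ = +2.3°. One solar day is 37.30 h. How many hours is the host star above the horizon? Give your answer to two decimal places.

19.84 h

cos H₀ = −tan φ · tan δ = −tan(+68.1°) × tan(+2.300°) = -0.0999, so H₀ = 1.6709 rad = 95.73°.
Daylight = 2H₀/(2π) × 37.30 h = (1.6709/π) × 37.30 = 19.84 h.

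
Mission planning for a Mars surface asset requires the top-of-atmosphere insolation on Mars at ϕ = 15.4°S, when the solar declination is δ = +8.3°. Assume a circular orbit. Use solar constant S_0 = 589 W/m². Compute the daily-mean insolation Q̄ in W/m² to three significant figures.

cos h₀ = −tan(-15.4°) tan(+8.300°) = 0.0402, h₀ = 1.5306 rad.
Bracket: h₀ sin ϕ sin δ + cos ϕ cos δ sin h₀ = 1.5306×-0.26556×0.14436 + 0.96410×0.98953×0.99919 = -0.058677 + 0.953233 = 0.894556.
Q̄ = (S_0/π) × [bracket] = (589/π) × 0.894556 = 167.7 W/m².

Q̄ ≈ 168 W/m²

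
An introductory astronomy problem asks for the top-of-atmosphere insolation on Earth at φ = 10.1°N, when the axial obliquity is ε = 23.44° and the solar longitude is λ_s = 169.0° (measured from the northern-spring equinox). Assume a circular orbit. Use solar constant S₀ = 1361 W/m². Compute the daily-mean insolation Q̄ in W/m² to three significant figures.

Solar declination: sin δ = sin ε · sin λ_s = sin 23.44° × sin 169.0° = 0.07590, so δ = +4.353°.
cos H₀ = −tan(+10.1°) tan(+4.353°) = -0.0136, H₀ = 1.5844 rad.
Bracket: H₀ sin φ sin δ + cos φ cos δ sin H₀ = 1.5844×0.17537×0.07590 + 0.98450×0.99712×0.99991 = 0.021089 + 0.981576 = 1.002665.
Q̄ = (S₀/π) × [bracket] = (1361/π) × 1.002665 = 434.4 W/m².

Q̄ ≈ 434 W/m²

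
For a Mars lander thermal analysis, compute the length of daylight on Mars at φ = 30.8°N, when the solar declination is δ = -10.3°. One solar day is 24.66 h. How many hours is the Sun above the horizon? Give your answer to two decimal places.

cos H₀ = −tan φ · tan δ = −tan(+30.8°) × tan(-10.300°) = 0.1083, so H₀ = 1.4622 rad = 83.78°.
Daylight = 2H₀/(2π) × 24.66 h = (1.4622/π) × 24.66 = 11.48 h.

11.48 h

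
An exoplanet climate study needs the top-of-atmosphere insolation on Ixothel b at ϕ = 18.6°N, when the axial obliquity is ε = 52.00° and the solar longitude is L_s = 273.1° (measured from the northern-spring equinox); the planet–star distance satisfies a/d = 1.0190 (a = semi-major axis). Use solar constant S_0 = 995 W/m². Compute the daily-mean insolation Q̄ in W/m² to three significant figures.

Solar declination: sin δ = sin ε · sin L_s = sin 52.00° × sin 273.1° = -0.78686, so δ = -51.893°.
cos h₀ = −tan(+18.6°) tan(-51.893°) = 0.4291, h₀ = 1.1273 rad.
Bracket: h₀ sin ϕ sin δ + cos ϕ cos δ sin h₀ = 1.1273×0.31896×-0.78686 + 0.94777×0.61713×0.90326 = -0.282926 + 0.528314 = 0.245388.
Inverse-square distance factor (a/d)² = 1.0190² = 1.038361.
Q̄ = (S_0/π) × 1.038361 × [bracket] = (995/π) × 1.038361 × 0.245388 = 80.70 W/m².

Q̄ ≈ 80.7 W/m²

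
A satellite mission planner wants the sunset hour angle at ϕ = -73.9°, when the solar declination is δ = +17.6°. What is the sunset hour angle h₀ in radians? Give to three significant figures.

cos h₀ = −tan ϕ · tan δ = 1.0990 ≥ 1, so the Sun never rises (polar night) and h₀ = 0.

h₀ = 0.00 rad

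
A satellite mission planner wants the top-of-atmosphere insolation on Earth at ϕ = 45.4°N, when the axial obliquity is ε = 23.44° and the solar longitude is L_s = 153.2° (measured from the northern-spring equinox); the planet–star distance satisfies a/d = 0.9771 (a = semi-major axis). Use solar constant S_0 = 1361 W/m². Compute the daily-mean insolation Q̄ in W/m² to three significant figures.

Solar declination: sin δ = sin ε · sin L_s = sin 23.44° × sin 153.2° = 0.17935, so δ = +10.332°.
cos h₀ = −tan(+45.4°) tan(+10.332°) = -0.1849, h₀ = 1.7567 rad.
Bracket: h₀ sin ϕ sin δ + cos ϕ cos δ sin h₀ = 1.7567×0.71203×0.17935 + 0.70215×0.98378×0.98276 = 0.224335 + 0.678852 = 0.903187.
Inverse-square distance factor (a/d)² = 0.9771² = 0.954724.
Q̄ = (S_0/π) × 0.954724 × [bracket] = (1361/π) × 0.954724 × 0.903187 = 373.6 W/m².

Q̄ ≈ 374 W/m²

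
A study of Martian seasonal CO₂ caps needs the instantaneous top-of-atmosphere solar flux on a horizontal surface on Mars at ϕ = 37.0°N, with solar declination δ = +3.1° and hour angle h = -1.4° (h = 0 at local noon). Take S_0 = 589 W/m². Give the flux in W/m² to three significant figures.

489 W/m²

cos θ_z = sin ϕ sin δ + cos ϕ cos δ cos h = 0.032545 + 0.797229 = 0.829774.
Flux = S_0 · cos θ_z = 589 × 0.829774 = 488.7 W/m².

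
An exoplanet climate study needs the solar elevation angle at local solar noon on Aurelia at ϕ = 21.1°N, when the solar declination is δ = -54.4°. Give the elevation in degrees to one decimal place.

14.5°

At local noon the hour angle is zero, so the zenith angle equals |ϕ − δ| = |+21.1° − (-54.400°)| = 75.500°.
Elevation = 90° − 75.500° = 14.5°.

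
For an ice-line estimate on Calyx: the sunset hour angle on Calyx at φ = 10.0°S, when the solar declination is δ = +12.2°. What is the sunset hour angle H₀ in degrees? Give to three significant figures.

cos H₀ = −tan φ · tan δ = −tan(-10.0°) × tan(+12.200°) = 0.0381, so H₀ = 1.5327 rad = 87.82°.

H₀ = 87.8°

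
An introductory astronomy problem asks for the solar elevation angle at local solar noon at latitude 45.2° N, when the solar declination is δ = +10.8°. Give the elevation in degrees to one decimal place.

At local noon the hour angle is zero, so the zenith angle equals |ϕ − δ| = |+45.2° − (+10.800°)| = 34.400°.
Elevation = 90° − 34.400° = 55.6°.

55.6°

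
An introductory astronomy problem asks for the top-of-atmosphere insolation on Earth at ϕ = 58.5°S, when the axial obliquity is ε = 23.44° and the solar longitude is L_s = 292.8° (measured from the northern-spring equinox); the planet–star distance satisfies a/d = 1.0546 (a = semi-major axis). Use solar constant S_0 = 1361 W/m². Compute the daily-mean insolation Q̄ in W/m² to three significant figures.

Solar declination: sin δ = sin ε · sin L_s = sin 23.44° × sin 292.8° = -0.36671, so δ = -21.513°.
cos h₀ = −tan(-58.5°) tan(-21.513°) = -0.6432, h₀ = 2.2695 rad.
Bracket: h₀ sin ϕ sin δ + cos ϕ cos δ sin h₀ = 2.2695×-0.85264×-0.36671 + 0.52250×0.93034×0.76568 = 0.709608 + 0.372199 = 1.081807.
Inverse-square distance factor (a/d)² = 1.0546² = 1.112181.
Q̄ = (S_0/π) × 1.112181 × [bracket] = (1361/π) × 1.112181 × 1.081807 = 521.2 W/m².

Q̄ ≈ 521 W/m²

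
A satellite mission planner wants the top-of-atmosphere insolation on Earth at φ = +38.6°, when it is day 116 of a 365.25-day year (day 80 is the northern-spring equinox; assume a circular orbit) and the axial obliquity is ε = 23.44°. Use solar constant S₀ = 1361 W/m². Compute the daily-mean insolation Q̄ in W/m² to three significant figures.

Solar longitude: λ_s = 360° × (116 − 80)/365.25 = 35.483°.
sin δ = sin 23.44° × sin 35.483° = 0.23090, so δ = +13.350°.
cos H₀ = −tan(+38.6°) tan(+13.350°) = -0.1894, H₀ = 1.7614 rad.
Bracket: H₀ sin φ sin δ + cos φ cos δ sin H₀ = 1.7614×0.62388×0.23090 + 0.78152×0.97298×0.98189 = 0.253737 + 0.746632 = 1.000369.
Q̄ = (S₀/π) × [bracket] = (1361/π) × 1.000369 = 433.4 W/m².

Q̄ ≈ 433 W/m²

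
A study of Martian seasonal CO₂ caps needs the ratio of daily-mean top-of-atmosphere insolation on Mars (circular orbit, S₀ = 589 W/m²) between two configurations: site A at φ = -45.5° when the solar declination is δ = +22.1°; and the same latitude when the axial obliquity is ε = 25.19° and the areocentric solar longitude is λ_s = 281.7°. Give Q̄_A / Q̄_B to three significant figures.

— Configuration A (φ=-45.5°):
cos H₀ = −tan(-45.5°) tan(+22.100°) = 0.4132, H₀ = 1.1448 rad.
Bracket: H₀ sin φ sin δ + cos φ cos δ sin H₀ = 1.1448×-0.71325×0.37622 + 0.70091×0.92653×0.91064 = -0.307194 + 0.591382 = 0.284188.
Q̄ = (S₀/π) × [bracket] = (589/π) × 0.284188 = 53.281 W/m².
— Configuration B (φ=-45.5°):
sin δ = sin 25.19° × sin 281.7° = -0.41678, so δ = -24.631°.
cos H₀ = −tan(-45.5°) tan(-24.631°) = -0.4666, H₀ = 2.0562 rad.
Bracket: H₀ sin φ sin δ + cos φ cos δ sin H₀ = 2.0562×-0.71325×-0.41678 + 0.70091×0.90901×0.88448 = 0.611243 + 0.563532 = 1.174775.
Q̄ = (S₀/π) × [bracket] = (589/π) × 1.174775 = 220.25 W/m².
Ratio Q̄_A / Q̄_B = 53.281 / 220.25 = 0.2419.

Q̄_A / Q̄_B ≈ 0.242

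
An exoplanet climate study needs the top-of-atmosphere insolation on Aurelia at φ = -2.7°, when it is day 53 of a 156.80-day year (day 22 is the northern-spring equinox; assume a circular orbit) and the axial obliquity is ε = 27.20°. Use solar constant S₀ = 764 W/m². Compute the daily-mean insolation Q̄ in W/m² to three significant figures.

Q̄ ≈ 211 W/m²

Solar longitude: λ_s = 360° × (53 − 22)/156.80 = 71.173°.
sin δ = sin 27.20° × sin 71.173° = 0.43264, so δ = +25.635°.
cos H₀ = −tan(-2.7°) tan(+25.635°) = 0.0226, H₀ = 1.5482 rad.
Bracket: H₀ sin φ sin δ + cos φ cos δ sin H₀ = 1.5482×-0.04711×0.43264 + 0.99889×0.90157×0.99974 = -0.031555 + 0.900335 = 0.868780.
Q̄ = (S₀/π) × [bracket] = (764/π) × 0.868780 = 211.3 W/m².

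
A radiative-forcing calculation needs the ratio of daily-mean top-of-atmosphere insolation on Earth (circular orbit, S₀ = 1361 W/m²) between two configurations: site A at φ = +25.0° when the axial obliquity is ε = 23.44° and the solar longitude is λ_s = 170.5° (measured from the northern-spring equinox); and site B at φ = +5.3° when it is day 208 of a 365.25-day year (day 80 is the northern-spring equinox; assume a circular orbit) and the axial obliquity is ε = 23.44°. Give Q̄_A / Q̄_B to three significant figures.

Q̄_A / Q̄_B ≈ 0.958

— Configuration A (φ=+25.0°):
Solar declination: sin δ = sin ε · sin λ_s = sin 23.44° × sin 170.5° = 0.06565, so δ = +3.764°.
cos H₀ = −tan(+25.0°) tan(+3.764°) = -0.0307, H₀ = 1.6015 rad.
Bracket: H₀ sin φ sin δ + cos φ cos δ sin H₀ = 1.6015×0.42262×0.06565 + 0.90631×0.99784×0.99953 = 0.044434 + 0.903927 = 0.948361.
Q̄ = (S₀/π) × [bracket] = (1361/π) × 0.948361 = 410.85 W/m².
— Configuration B (φ=+5.3°):
Solar longitude: λ_s = 360° × (208 − 80)/365.25 = 126.160°.
sin δ = sin 23.44° × sin 126.160° = 0.32116, so δ = +18.733°.
cos H₀ = −tan(+5.3°) tan(+18.733°) = -0.0315, H₀ = 1.6023 rad.
Bracket: H₀ sin φ sin δ + cos φ cos δ sin H₀ = 1.6023×0.09237×0.32116 + 0.99572×0.94702×0.99951 = 0.047533 + 0.942505 = 0.990038.
Q̄ = (S₀/π) × [bracket] = (1361/π) × 0.990038 = 428.90 W/m².
Ratio Q̄_A / Q̄_B = 410.85 / 428.90 = 0.9579.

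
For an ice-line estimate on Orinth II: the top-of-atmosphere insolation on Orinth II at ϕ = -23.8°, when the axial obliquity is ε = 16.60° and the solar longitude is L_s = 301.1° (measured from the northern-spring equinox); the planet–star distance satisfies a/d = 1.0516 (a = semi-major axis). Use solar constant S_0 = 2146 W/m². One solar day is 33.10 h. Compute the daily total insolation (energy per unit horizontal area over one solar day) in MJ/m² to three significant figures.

Solar declination: sin δ = sin ε · sin L_s = sin 16.60° × sin 301.1° = -0.24463, so δ = -14.160°.
cos h₀ = −tan(-23.8°) tan(-14.160°) = -0.1113, h₀ = 1.6823 rad.
Bracket: h₀ sin ϕ sin δ + cos ϕ cos δ sin h₀ = 1.6823×-0.40355×-0.24463 + 0.91496×0.96962×0.99379 = 0.166077 + 0.881654 = 1.047731.
Inverse-square distance factor (a/d)² = 1.0516² = 1.105863.
Q̄ = (S_0/π) × 1.105863 × [bracket] = (2146/π) × 1.105863 × 1.047731 = 791.46 W/m².
Daily total = Q̄ × 33.10 h × 3600 s/h = 791.46 × 33.10 × 3600 / 10⁶ = 94.31 MJ/m².

94.3 MJ/m²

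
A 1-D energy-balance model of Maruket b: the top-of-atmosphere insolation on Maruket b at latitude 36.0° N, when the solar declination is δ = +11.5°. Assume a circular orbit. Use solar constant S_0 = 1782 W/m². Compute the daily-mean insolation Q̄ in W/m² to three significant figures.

Q̄ ≈ 559 W/m²

cos h₀ = −tan(+36.0°) tan(+11.500°) = -0.1478, h₀ = 1.7192 rad.
Bracket: h₀ sin ϕ sin δ + cos ϕ cos δ sin h₀ = 1.7192×0.58779×0.19937 + 0.80902×0.97992×0.98901 = 0.201469 + 0.784062 = 0.985531.
Q̄ = (S_0/π) × [bracket] = (1782/π) × 0.985531 = 559.0 W/m².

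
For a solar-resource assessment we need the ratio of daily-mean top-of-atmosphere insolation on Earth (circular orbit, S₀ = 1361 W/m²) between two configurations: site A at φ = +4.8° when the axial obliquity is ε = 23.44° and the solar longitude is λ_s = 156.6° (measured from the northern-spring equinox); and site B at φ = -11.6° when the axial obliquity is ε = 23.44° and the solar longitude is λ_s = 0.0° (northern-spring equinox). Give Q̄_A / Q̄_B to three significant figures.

Q̄_A / Q̄_B ≈ 1.03

— Configuration A (φ=+4.8°):
Solar declination: sin δ = sin ε · sin λ_s = sin 23.44° × sin 156.6° = 0.15798, so δ = +9.090°.
cos H₀ = −tan(+4.8°) tan(+9.090°) = -0.0134, H₀ = 1.5842 rad.
Bracket: H₀ sin φ sin δ + cos φ cos δ sin H₀ = 1.5842×0.08368×0.15798 + 0.99649×0.98744×0.99991 = 0.020943 + 0.983886 = 1.004829.
Q̄ = (S₀/π) × [bracket] = (1361/π) × 1.004829 = 435.31 W/m².
— Configuration B (φ=-11.6°):
Solar declination: sin δ = sin ε · sin λ_s = sin 23.44° × sin 0.0° = 0.00000, so δ = +0.000°.
cos H₀ = −tan(-11.6°) tan(+0.000°) = 0.0000, H₀ = 1.5708 rad.
Bracket: H₀ sin φ sin δ + cos φ cos δ sin H₀ = 1.5708×-0.20108×0.00000 + 0.97958×1.00000×1.00000 = -0.000000 + 0.979580 = 0.979580.
Q̄ = (S₀/π) × [bracket] = (1361/π) × 0.979580 = 424.37 W/m².
Ratio Q̄_A / Q̄_B = 435.31 / 424.37 = 1.026.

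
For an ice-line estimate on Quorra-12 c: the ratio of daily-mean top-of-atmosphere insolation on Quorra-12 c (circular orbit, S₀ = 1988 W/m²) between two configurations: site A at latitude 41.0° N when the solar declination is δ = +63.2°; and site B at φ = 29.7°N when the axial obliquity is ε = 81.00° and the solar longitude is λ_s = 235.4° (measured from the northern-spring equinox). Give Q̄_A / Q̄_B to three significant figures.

Q̄_A / Q̄_B ≈ 41.6

— Configuration A (φ=+41.0°):
cos H₀ = −tan(+41.0°) tan(+63.200°) = -1.7209 ≤ −1 ⇒ polar day, H₀ = π.
Bracket: H₀ sin φ sin δ + cos φ cos δ sin H₀ = 3.1416×0.65606×0.89259 + 0.75471×0.45088×0.00000 = 1.839698 + 0.000000 = 1.839698.
Q̄ = (S₀/π) × [bracket] = (1988/π) × 1.839698 = 1164.2 W/m².
— Configuration B (φ=+29.7°):
Solar declination: sin δ = sin ε · sin λ_s = sin 81.00° × sin 235.4° = -0.81300, so δ = -54.390°.
cos H₀ = −tan(+29.7°) tan(-54.390°) = 0.7964, H₀ = 0.6494 rad.
Bracket: H₀ sin φ sin δ + cos φ cos δ sin H₀ = 0.6494×0.49546×-0.81300 + 0.86863×0.58226×0.60473 = -0.261584 + 0.305853 = 0.044269.
Q̄ = (S₀/π) × [bracket] = (1988/π) × 0.044269 = 28.013 W/m².
Ratio Q̄_A / Q̄_B = 1164.2 / 28.013 = 41.56.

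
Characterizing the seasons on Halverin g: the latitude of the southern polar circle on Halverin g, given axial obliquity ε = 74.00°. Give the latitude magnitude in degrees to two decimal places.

16.00°

The polar circle is the lowest latitude that experiences at least one full rotation of continuous darkness at the northern-summer solstice; it lies at |φ| = 90° − ε = 90° − 74.00° = 16.00°.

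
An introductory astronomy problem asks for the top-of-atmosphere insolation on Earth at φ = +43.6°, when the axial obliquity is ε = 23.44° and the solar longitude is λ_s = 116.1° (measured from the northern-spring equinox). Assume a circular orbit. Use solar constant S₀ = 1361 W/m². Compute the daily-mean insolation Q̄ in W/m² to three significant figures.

Q̄ ≈ 480 W/m²

Solar declination: sin δ = sin ε · sin λ_s = sin 23.44° × sin 116.1° = 0.35723, so δ = +20.930°.
cos H₀ = −tan(+43.6°) tan(+20.930°) = -0.3642, H₀ = 1.9436 rad.
Bracket: H₀ sin φ sin δ + cos φ cos δ sin H₀ = 1.9436×0.68962×0.35723 + 0.72417×0.93402×0.93132 = 0.478812 + 0.629935 = 1.108747.
Q̄ = (S₀/π) × [bracket] = (1361/π) × 1.108747 = 480.3 W/m².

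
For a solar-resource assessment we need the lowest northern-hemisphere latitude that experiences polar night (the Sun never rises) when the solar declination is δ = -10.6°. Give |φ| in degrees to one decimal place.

Polar night requires cos H₀ = −tan φ tan δ ≥ 1, i.e. tan φ tan δ ≤ −1.
The boundary is |tan φ| · |tan δ| = 1, so |φ| = 90° − |δ| = 90° − 10.6° = 79.4° in the northern hemisphere.

|φ| = 79.4°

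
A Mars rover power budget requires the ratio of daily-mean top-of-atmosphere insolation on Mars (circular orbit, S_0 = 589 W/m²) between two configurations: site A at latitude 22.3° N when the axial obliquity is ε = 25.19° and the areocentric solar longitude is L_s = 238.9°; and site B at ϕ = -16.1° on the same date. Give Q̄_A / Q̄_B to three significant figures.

— Configuration A (ϕ=+22.3°):
sin δ = sin 25.19° × sin 238.9° = -0.36445, so δ = -21.373°.
cos h₀ = −tan(+22.3°) tan(-21.373°) = 0.1605, h₀ = 1.4096 rad.
Bracket: h₀ sin ϕ sin δ + cos ϕ cos δ sin h₀ = 1.4096×0.37946×-0.36445 + 0.92521×0.93122×0.98703 = -0.194940 + 0.850399 = 0.655459.
Q̄ = (S_0/π) × [bracket] = (589/π) × 0.655459 = 122.89 W/m².
— Configuration B (ϕ=-16.1°):
cos h₀ = −tan(-16.1°) tan(-21.373°) = -0.1130, h₀ = 1.6840 rad.
Bracket: h₀ sin ϕ sin δ + cos ϕ cos δ sin h₀ = 1.6840×-0.27731×-0.36445 + 0.96078×0.93122×0.99360 = 0.170195 + 0.888971 = 1.059166.
Q̄ = (S_0/π) × [bracket] = (589/π) × 1.059166 = 198.58 W/m².
Ratio Q̄_A / Q̄_B = 122.89 / 198.58 = 0.6188.

Q̄_A / Q̄_B ≈ 0.619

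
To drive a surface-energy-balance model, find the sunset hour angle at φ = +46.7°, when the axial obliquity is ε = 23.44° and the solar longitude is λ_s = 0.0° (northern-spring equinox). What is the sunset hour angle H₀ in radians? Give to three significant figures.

Solar declination: sin δ = sin ε · sin λ_s = sin 23.44° × sin 0.0° = 0.00000, so δ = +0.000°.
cos H₀ = −tan φ · tan δ = −tan(+46.7°) × tan(+0.000°) = -0.0000, so H₀ = 1.5708 rad = 90.00°.

H₀ = 1.57 rad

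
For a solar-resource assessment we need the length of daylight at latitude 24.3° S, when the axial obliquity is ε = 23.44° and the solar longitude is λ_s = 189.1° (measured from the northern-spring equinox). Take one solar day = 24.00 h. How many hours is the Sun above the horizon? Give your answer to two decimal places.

12.22 h

Solar declination: sin δ = sin ε · sin λ_s = sin 23.44° × sin 189.1° = -0.06291, so δ = -3.607°.
cos H₀ = −tan φ · tan δ = −tan(-24.3°) × tan(-3.607°) = -0.0285, so H₀ = 1.5993 rad = 91.63°.
Daylight = 2H₀/(2π) × 24.00 h = (1.5993/π) × 24.00 = 12.22 h.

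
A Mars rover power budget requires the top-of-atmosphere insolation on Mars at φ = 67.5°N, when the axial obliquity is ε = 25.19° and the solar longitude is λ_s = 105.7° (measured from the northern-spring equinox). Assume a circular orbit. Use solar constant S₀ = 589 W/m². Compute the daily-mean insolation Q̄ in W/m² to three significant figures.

Solar declination: sin δ = sin ε · sin λ_s = sin 25.19° × sin 105.7° = 0.40974, so δ = +24.189°.
cos H₀ = −tan(+67.5°) tan(+24.189°) = -1.0844 ≤ −1 ⇒ polar day, H₀ = π.
Bracket: H₀ sin φ sin δ + cos φ cos δ sin H₀ = 3.1416×0.92388×0.40974 + 0.38268×0.91220×0.00000 = 1.189255 + 0.000000 = 1.189255.
Q̄ = (S₀/π) × [bracket] = (589/π) × 1.189255 = 223.0 W/m².

Q̄ ≈ 223 W/m²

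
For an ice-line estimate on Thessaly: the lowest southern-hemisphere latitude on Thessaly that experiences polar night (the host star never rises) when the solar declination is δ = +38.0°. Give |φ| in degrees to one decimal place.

|φ| = 52.0°

Polar night requires cos H₀ = −tan φ tan δ ≥ 1, i.e. tan φ tan δ ≤ −1.
The boundary is |tan φ| · |tan δ| = 1, so |φ| = 90° − |δ| = 90° − 38.0° = 52.0° in the southern hemisphere.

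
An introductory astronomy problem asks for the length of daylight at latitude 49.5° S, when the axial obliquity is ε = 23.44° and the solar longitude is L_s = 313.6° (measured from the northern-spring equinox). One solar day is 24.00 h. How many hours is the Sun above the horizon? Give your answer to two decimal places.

Solar declination: sin δ = sin ε · sin L_s = sin 23.44° × sin 313.6° = -0.28807, so δ = -16.742°.
cos h₀ = −tan ϕ · tan δ = −tan(-49.5°) × tan(-16.742°) = -0.3522, so h₀ = 1.9307 rad = 110.62°.
Daylight = 2h₀/(2π) × 24.00 h = (1.9307/π) × 24.00 = 14.75 h.

14.75 h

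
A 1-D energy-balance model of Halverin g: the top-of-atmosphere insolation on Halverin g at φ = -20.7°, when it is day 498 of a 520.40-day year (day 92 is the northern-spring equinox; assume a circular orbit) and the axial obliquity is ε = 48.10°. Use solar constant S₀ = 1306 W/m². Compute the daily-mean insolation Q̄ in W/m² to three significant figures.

Q̄ ≈ 456 W/m²

Solar longitude: λ_s = 360° × (498 − 92)/520.40 = 280.861°.
sin δ = sin 48.10° × sin 280.861° = -0.73098, so δ = -46.969°.
cos H₀ = −tan(-20.7°) tan(-46.969°) = -0.4048, H₀ = 1.9875 rad.
Bracket: H₀ sin φ sin δ + cos φ cos δ sin H₀ = 1.9875×-0.35347×-0.73098 + 0.93544×0.68240×0.91442 = 0.513529 + 0.583715 = 1.097244.
Q̄ = (S₀/π) × [bracket] = (1306/π) × 1.097244 = 456.1 W/m².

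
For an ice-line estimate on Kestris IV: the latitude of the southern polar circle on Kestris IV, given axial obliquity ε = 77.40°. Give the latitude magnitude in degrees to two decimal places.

12.60°

The polar circle is the lowest latitude that experiences at least one full rotation of continuous darkness at the northern-summer solstice; it lies at |ϕ| = 90° − ε = 90° − 77.40° = 12.60°.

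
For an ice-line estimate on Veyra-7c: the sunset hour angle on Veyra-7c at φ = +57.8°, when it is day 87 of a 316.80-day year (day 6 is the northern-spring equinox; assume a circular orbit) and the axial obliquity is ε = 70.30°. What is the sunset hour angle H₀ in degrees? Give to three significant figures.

H₀ = 180°

Solar longitude: λ_s = 360° × (87 − 6)/316.80 = 92.045°.
sin δ = sin 70.30° × sin 92.045° = 0.94087, so δ = +70.198°.
Sunrise equation: cos H₀ = −tan φ · tan δ = -4.4104 ≤ −1, so the host star never sets (polar day) and H₀ = π.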